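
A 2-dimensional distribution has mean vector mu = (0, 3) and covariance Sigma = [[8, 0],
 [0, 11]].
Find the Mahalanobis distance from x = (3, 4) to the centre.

Step 1 — centre the observation: (x - mu) = (3, 1).

Step 2 — invert Sigma. det(Sigma) = 8·11 - (0)² = 88.
  Sigma^{-1} = (1/det) · [[d, -b], [-b, a]] = [[0.125, 0],
 [0, 0.0909]].

Step 3 — form the quadratic (x - mu)^T · Sigma^{-1} · (x - mu):
  Sigma^{-1} · (x - mu) = (0.375, 0.0909).
  (x - mu)^T · [Sigma^{-1} · (x - mu)] = (3)·(0.375) + (1)·(0.0909) = 1.2159.

Step 4 — take square root: d = √(1.2159) ≈ 1.1027.

d(x, mu) = √(1.2159) ≈ 1.1027


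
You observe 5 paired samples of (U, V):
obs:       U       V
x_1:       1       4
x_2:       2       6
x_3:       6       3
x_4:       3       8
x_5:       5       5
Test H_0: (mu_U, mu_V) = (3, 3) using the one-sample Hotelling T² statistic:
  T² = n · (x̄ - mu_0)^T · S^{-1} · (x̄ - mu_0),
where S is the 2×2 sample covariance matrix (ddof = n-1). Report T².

Step 1 — sample mean vector:
  mean(U) = (1 + 2 + 6 + 3 + 5) / 5 = 17/5 = 3.4
  mean(V) = (4 + 6 + 3 + 8 + 5) / 5 = 26/5 = 5.2
  x̄ = (3.4, 5.2),  deviation x̄ - mu_0 = (3.4, 5.2) - (3, 3) = (0.4, 2.2).

Step 2 — sample covariance matrix, S[i,j] = (1/(n-1)) · Σ_k (x_{k,i} - mean_i) · (x_{k,j} - mean_j), divisor n-1 = 4:
  S[U,U] = ((-2.4)·(-2.4) + (-1.4)·(-1.4) + (2.6)·(2.6) + (-0.4)·(-0.4) + (1.6)·(1.6)) / 4 = 17.2/4 = 4.3
  S[U,V] = ((-2.4)·(-1.2) + (-1.4)·(0.8) + (2.6)·(-2.2) + (-0.4)·(2.8) + (1.6)·(-0.2)) / 4 = -5.4/4 = -1.35
  S[V,V] = ((-1.2)·(-1.2) + (0.8)·(0.8) + (-2.2)·(-2.2) + (2.8)·(2.8) + (-0.2)·(-0.2)) / 4 = 14.8/4 = 3.7
  S = [[4.3, -1.35],
 [-1.35, 3.7]].

Step 3 — invert S. det(S) = 4.3·3.7 - (-1.35)² = 14.0875.
  S^{-1} = (1/det) · [[d, -b], [-b, a]] = [[0.2626, 0.0958],
 [0.0958, 0.3052]].

Step 4 — quadratic form (x̄ - mu_0)^T · S^{-1} · (x̄ - mu_0):
  S^{-1} · (x̄ - mu_0) = (0.3159, 0.7098),
  (x̄ - mu_0)^T · [...] = (0.4)·(0.3159) + (2.2)·(0.7098) = 1.688.

Step 5 — scale by n: T² = 5 · 1.688 = 8.4401.

T² ≈ 8.4401


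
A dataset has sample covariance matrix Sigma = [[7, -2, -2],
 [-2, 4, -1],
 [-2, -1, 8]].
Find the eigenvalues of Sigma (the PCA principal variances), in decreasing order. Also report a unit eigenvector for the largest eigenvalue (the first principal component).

Step 1 — characteristic polynomial p(λ) = det(λI - Sigma) = λ³ - tr·λ² + c_1·λ - det, where tr = trace, c_1 = sum of the principal 2×2 minors, det = det(Sigma):
  tr = 7 + 4 + 8 = 19,
  c_1 = (7·4 - (-2)²) + (7·8 - (-2)²) + (4·8 - (-1)²) = 24 + 52 + 31 = 107,
  det = 7·(4·8 - (-1)²) - (-2)·((-2)·8 - (-1)·(-2)) + (-2)·((-2)·(-1) - 4·(-2)) = 7·(31) - (-2)·(-18) + (-2)·(10) = 161.
  So p(λ) = λ³ - 19λ² + 107λ - 161.
Step 2 — look for an integer root (rational root theorem: any rational root is an integer divisor of 161). Testing λ = 7:
  p(7) = 343 - 931 + 749 - 161 = 0  ✓
  Dividing out (λ - 7): p(λ) = (λ - 7)(λ² - 12λ + 23).
Step 3 — remaining eigenvalues from the quadratic λ² - 12λ + 23 = 0:
  Δ = 12² - 4·23 = 144 - 92 = 52,  λ = (12 ± √52)/2 = (12 ± 7.2111)/2 ≈ 9.6056 or 2.3944.
  Sorted: λ_1 = 9.6056,  λ_2 = 7,  λ_3 = 2.3944  (check: sum = 19 = tr ✓).

Step 4 — unit eigenvector for λ_1 ≈ 9.6056: v spans the null space of (Sigma - λ_1 I), whose rows are
  r_1 = (-2.6056, -2, -2),  r_2 = (-2, -5.6056, -1),  r_3 = (-2, -1, -1.6056).
  v is orthogonal to every row, so take v ∝ r_1 × r_2 = ((-2)·(-1) - (-2)·(-5.6056), (-2)·(-2) - (-2.6056)·(-1), (-2.6056)·(-5.6056) - (-2)·(-2)) ≈ (-9.2111, 1.3944, 10.6056).
  Rescale (multiply by -1 so the first nonzero entry is positive): u = (9.2111, -1.3944, -10.6056).
  ||u|| = √((9.2111)² + (-1.3944)² + (-10.6056)²) = √(199.2666) ≈ 14.1162,  v_1 = u/||u|| ≈ (0.6525, -0.0988, -0.7513) (||v_1|| = 1).

λ_1 = 9.6056,  λ_2 = 7,  λ_3 = 2.3944;  v_1 ≈ (0.6525, -0.0988, -0.7513)


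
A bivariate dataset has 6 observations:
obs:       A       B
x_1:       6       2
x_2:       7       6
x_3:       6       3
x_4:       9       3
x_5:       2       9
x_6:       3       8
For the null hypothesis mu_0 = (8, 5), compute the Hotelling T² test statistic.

Step 1 — sample mean vector:
  mean(A) = (6 + 7 + 6 + 9 + 2 + 3) / 6 = 33/6 = 5.5
  mean(B) = (2 + 6 + 3 + 3 + 9 + 8) / 6 = 31/6 = 5.1667
  x̄ = (5.5, 5.1667),  deviation x̄ - mu_0 = (5.5, 5.1667) - (8, 5) = (-2.5, 0.1667).

Step 2 — sample covariance matrix, S[i,j] = (1/(n-1)) · Σ_k (x_{k,i} - mean_i) · (x_{k,j} - mean_j), divisor n-1 = 5:
  S[A,A] = ((0.5)·(0.5) + (1.5)·(1.5) + (0.5)·(0.5) + (3.5)·(3.5) + (-3.5)·(-3.5) + (-2.5)·(-2.5)) / 5 = 33.5/5 = 6.7
  S[A,B] = ((0.5)·(-3.1667) + (1.5)·(0.8333) + (0.5)·(-2.1667) + (3.5)·(-2.1667) + (-3.5)·(3.8333) + (-2.5)·(2.8333)) / 5 = -29.5/5 = -5.9
  S[B,B] = ((-3.1667)·(-3.1667) + (0.8333)·(0.8333) + (-2.1667)·(-2.1667) + (-2.1667)·(-2.1667) + (3.8333)·(3.8333) + (2.8333)·(2.8333)) / 5 = 42.8333/5 = 8.5667
  S = [[6.7, -5.9],
 [-5.9, 8.5667]].

Step 3 — invert S. det(S) = 6.7·8.5667 - (-5.9)² = 22.5867.
  S^{-1} = (1/det) · [[d, -b], [-b, a]] = [[0.3793, 0.2612],
 [0.2612, 0.2966]].

Step 4 — quadratic form (x̄ - mu_0)^T · S^{-1} · (x̄ - mu_0):
  S^{-1} · (x̄ - mu_0) = (-0.9047, -0.6036),
  (x̄ - mu_0)^T · [...] = (-2.5)·(-0.9047) + (0.1667)·(-0.6036) = 2.1611.

Step 5 — scale by n: T² = 6 · 2.1611 = 12.9664.

T² ≈ 12.9664


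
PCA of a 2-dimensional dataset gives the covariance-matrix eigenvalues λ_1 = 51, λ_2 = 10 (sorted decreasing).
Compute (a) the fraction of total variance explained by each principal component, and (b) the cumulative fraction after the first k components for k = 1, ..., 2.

Step 1 — total variance = trace(Sigma) = Σ λ_i = 51 + 10 = 61.

Step 2 — fraction explained by component i = λ_i / Σ λ:
  PC1: 51/61 = 0.8361
  PC2: 10/61 = 0.1639

Step 3 — cumulative fraction after k components = (λ_1 + ... + λ_k) / Σ λ:
  k = 1: 51/61 = 0.8361
  k = 2: (51 + 10)/61 = 61/61 = 1

Summary (fraction, with percent):

explained: PC1 0.8361 (83.61%), PC2 0.1639 (16.39%);  cumulative: 0.8361, 1


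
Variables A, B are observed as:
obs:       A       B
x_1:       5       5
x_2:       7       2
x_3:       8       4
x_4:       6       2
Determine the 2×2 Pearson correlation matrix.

Step 1 — column means:
  mean(A) = (5 + 7 + 8 + 6) / 4 = 26/4 = 6.5
  mean(B) = (5 + 2 + 4 + 2) / 4 = 13/4 = 3.25

Step 2 — sample variances and covariances s[i,j] = (1/(n-1)) · Σ_k (x_{k,i} - mean_i) · (x_{k,j} - mean_j), with n-1 = 3:
  s[A,A] = ((-1.5)·(-1.5) + (0.5)·(0.5) + (1.5)·(1.5) + (-0.5)·(-0.5)) / 3 = 5/3 = 1.6667
  s[A,B] = ((-1.5)·(1.75) + (0.5)·(-1.25) + (1.5)·(0.75) + (-0.5)·(-1.25)) / 3 = -1.5/3 = -0.5
  s[B,B] = ((1.75)·(1.75) + (-1.25)·(-1.25) + (0.75)·(0.75) + (-1.25)·(-1.25)) / 3 = 6.75/3 = 2.25
  Sample standard deviations s_i = √(s[i,i]):
  s(A) = √(1.6667) = 1.291
  s(B) = √(2.25) = 1.5

Step 3 — r_{ij} = s_{ij} / (s_i · s_j):
  r[A,A] = 1 (diagonal).
  r[A,B] = -0.5 / (1.291 · 1.5) = -0.5 / 1.9365 = -0.2582
  r[B,B] = 1 (diagonal).

R is symmetric with unit diagonal. Assembling:

R = [[1, -0.2582],
 [-0.2582, 1]]


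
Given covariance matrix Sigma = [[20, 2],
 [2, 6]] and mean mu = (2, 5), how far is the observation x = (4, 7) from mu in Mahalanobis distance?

Step 1 — centre the observation: (x - mu) = (2, 2).

Step 2 — invert Sigma. det(Sigma) = 20·6 - (2)² = 116.
  Sigma^{-1} = (1/det) · [[d, -b], [-b, a]] = [[0.0517, -0.0172],
 [-0.0172, 0.1724]].

Step 3 — form the quadratic (x - mu)^T · Sigma^{-1} · (x - mu):
  Sigma^{-1} · (x - mu) = (0.069, 0.3103).
  (x - mu)^T · [Sigma^{-1} · (x - mu)] = (2)·(0.069) + (2)·(0.3103) = 0.7586.

Step 4 — take square root: d = √(0.7586) ≈ 0.871.

d(x, mu) = √(0.7586) ≈ 0.871


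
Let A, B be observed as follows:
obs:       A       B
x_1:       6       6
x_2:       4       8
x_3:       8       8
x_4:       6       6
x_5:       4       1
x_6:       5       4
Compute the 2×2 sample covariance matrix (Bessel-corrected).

Step 1 — column means:
  mean(A) = (6 + 4 + 8 + 6 + 4 + 5) / 6 = 33/6 = 5.5
  mean(B) = (6 + 8 + 8 + 6 + 1 + 4) / 6 = 33/6 = 5.5

Step 2 — sample covariance S[i,j] = (1/(n-1)) · Σ_k (x_{k,i} - mean_i) · (x_{k,j} - mean_j), with n-1 = 5.
  S[A,A] = ((0.5)·(0.5) + (-1.5)·(-1.5) + (2.5)·(2.5) + (0.5)·(0.5) + (-1.5)·(-1.5) + (-0.5)·(-0.5)) / 5 = 11.5/5 = 2.3
  S[A,B] = ((0.5)·(0.5) + (-1.5)·(2.5) + (2.5)·(2.5) + (0.5)·(0.5) + (-1.5)·(-4.5) + (-0.5)·(-1.5)) / 5 = 10.5/5 = 2.1
  S[B,B] = ((0.5)·(0.5) + (2.5)·(2.5) + (2.5)·(2.5) + (0.5)·(0.5) + (-4.5)·(-4.5) + (-1.5)·(-1.5)) / 5 = 35.5/5 = 7.1

S is symmetric (S[j,i] = S[i,j]). Assembling:

S = [[2.3, 2.1],
 [2.1, 7.1]]


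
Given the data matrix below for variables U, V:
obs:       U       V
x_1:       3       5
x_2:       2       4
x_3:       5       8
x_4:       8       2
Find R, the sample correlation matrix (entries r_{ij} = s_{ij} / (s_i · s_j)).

Step 1 — column means:
  mean(U) = (3 + 2 + 5 + 8) / 4 = 18/4 = 4.5
  mean(V) = (5 + 4 + 8 + 2) / 4 = 19/4 = 4.75

Step 2 — sample variances and covariances s[i,j] = (1/(n-1)) · Σ_k (x_{k,i} - mean_i) · (x_{k,j} - mean_j), with n-1 = 3:
  s[U,U] = ((-1.5)·(-1.5) + (-2.5)·(-2.5) + (0.5)·(0.5) + (3.5)·(3.5)) / 3 = 21/3 = 7
  s[U,V] = ((-1.5)·(0.25) + (-2.5)·(-0.75) + (0.5)·(3.25) + (3.5)·(-2.75)) / 3 = -6.5/3 = -2.1667
  s[V,V] = ((0.25)·(0.25) + (-0.75)·(-0.75) + (3.25)·(3.25) + (-2.75)·(-2.75)) / 3 = 18.75/3 = 6.25
  Sample standard deviations s_i = √(s[i,i]):
  s(U) = √(7) = 2.6458
  s(V) = √(6.25) = 2.5

Step 3 — r_{ij} = s_{ij} / (s_i · s_j):
  r[U,U] = 1 (diagonal).
  r[U,V] = -2.1667 / (2.6458 · 2.5) = -2.1667 / 6.6144 = -0.3276
  r[V,V] = 1 (diagonal).

R is symmetric with unit diagonal. Assembling:

R = [[1, -0.3276],
 [-0.3276, 1]]


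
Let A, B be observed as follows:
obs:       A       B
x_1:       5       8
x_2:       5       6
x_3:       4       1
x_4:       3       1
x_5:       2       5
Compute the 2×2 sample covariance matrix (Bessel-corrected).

Step 1 — column means:
  mean(A) = (5 + 5 + 4 + 3 + 2) / 5 = 19/5 = 3.8
  mean(B) = (8 + 6 + 1 + 1 + 5) / 5 = 21/5 = 4.2

Step 2 — sample covariance S[i,j] = (1/(n-1)) · Σ_k (x_{k,i} - mean_i) · (x_{k,j} - mean_j), with n-1 = 4.
  S[A,A] = ((1.2)·(1.2) + (1.2)·(1.2) + (0.2)·(0.2) + (-0.8)·(-0.8) + (-1.8)·(-1.8)) / 4 = 6.8/4 = 1.7
  S[A,B] = ((1.2)·(3.8) + (1.2)·(1.8) + (0.2)·(-3.2) + (-0.8)·(-3.2) + (-1.8)·(0.8)) / 4 = 7.2/4 = 1.8
  S[B,B] = ((3.8)·(3.8) + (1.8)·(1.8) + (-3.2)·(-3.2) + (-3.2)·(-3.2) + (0.8)·(0.8)) / 4 = 38.8/4 = 9.7

S is symmetric (S[j,i] = S[i,j]). Assembling:

S = [[1.7, 1.8],
 [1.8, 9.7]]


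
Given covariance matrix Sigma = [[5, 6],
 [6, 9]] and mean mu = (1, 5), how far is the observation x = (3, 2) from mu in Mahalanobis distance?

Step 1 — centre the observation: (x - mu) = (2, -3).

Step 2 — invert Sigma. det(Sigma) = 5·9 - (6)² = 9.
  Sigma^{-1} = (1/det) · [[d, -b], [-b, a]] = [[1, -0.6667],
 [-0.6667, 0.5556]].

Step 3 — form the quadratic (x - mu)^T · Sigma^{-1} · (x - mu):
  Sigma^{-1} · (x - mu) = (4, -3).
  (x - mu)^T · [Sigma^{-1} · (x - mu)] = (2)·(4) + (-3)·(-3) = 17.

Step 4 — take square root: d = √(17) ≈ 4.1231.

d(x, mu) = √(17) ≈ 4.1231


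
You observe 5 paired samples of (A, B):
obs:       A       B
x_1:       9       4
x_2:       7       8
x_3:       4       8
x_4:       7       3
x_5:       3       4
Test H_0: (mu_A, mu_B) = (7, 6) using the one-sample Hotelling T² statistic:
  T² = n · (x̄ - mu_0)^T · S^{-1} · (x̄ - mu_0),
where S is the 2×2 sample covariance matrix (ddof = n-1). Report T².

Step 1 — sample mean vector:
  mean(A) = (9 + 7 + 4 + 7 + 3) / 5 = 30/5 = 6
  mean(B) = (4 + 8 + 8 + 3 + 4) / 5 = 27/5 = 5.4
  x̄ = (6, 5.4),  deviation x̄ - mu_0 = (6, 5.4) - (7, 6) = (-1, -0.6).

Step 2 — sample covariance matrix, S[i,j] = (1/(n-1)) · Σ_k (x_{k,i} - mean_i) · (x_{k,j} - mean_j), divisor n-1 = 4:
  S[A,A] = ((3)·(3) + (1)·(1) + (-2)·(-2) + (1)·(1) + (-3)·(-3)) / 4 = 24/4 = 6
  S[A,B] = ((3)·(-1.4) + (1)·(2.6) + (-2)·(2.6) + (1)·(-2.4) + (-3)·(-1.4)) / 4 = -5/4 = -1.25
  S[B,B] = ((-1.4)·(-1.4) + (2.6)·(2.6) + (2.6)·(2.6) + (-2.4)·(-2.4) + (-1.4)·(-1.4)) / 4 = 23.2/4 = 5.8
  S = [[6, -1.25],
 [-1.25, 5.8]].

Step 3 — invert S. det(S) = 6·5.8 - (-1.25)² = 33.2375.
  S^{-1} = (1/det) · [[d, -b], [-b, a]] = [[0.1745, 0.0376],
 [0.0376, 0.1805]].

Step 4 — quadratic form (x̄ - mu_0)^T · S^{-1} · (x̄ - mu_0):
  S^{-1} · (x̄ - mu_0) = (-0.1971, -0.1459),
  (x̄ - mu_0)^T · [...] = (-1)·(-0.1971) + (-0.6)·(-0.1459) = 0.2846.

Step 5 — scale by n: T² = 5 · 0.2846 = 1.4231.

T² ≈ 1.4231


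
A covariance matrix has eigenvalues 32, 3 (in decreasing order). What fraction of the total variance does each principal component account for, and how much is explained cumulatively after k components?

Step 1 — total variance = trace(Sigma) = Σ λ_i = 32 + 3 = 35.

Step 2 — fraction explained by component i = λ_i / Σ λ:
  PC1: 32/35 = 0.9143
  PC2: 3/35 = 0.0857

Step 3 — cumulative fraction after k components = (λ_1 + ... + λ_k) / Σ λ:
  k = 1: 32/35 = 0.9143
  k = 2: (32 + 3)/35 = 35/35 = 1

Summary (fraction, with percent):

explained: PC1 0.9143 (91.43%), PC2 0.0857 (8.57%);  cumulative: 0.9143, 1


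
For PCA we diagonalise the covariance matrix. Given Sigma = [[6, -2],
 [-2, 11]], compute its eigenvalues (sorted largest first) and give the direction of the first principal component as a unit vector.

Step 1 — characteristic polynomial of 2×2 Sigma:
  det(Sigma - λI) = λ² - trace · λ + det = 0.
  trace = 6 + 11 = 17, det = 6·11 - (-2)² = 62.
Step 2 — discriminant:
  Δ = trace² - 4·det = 289 - 248 = 41.
Step 3 — eigenvalues:
  λ = (trace ± √Δ)/2 = (17 ± 6.4031)/2,
  λ_1 = 11.7016,  λ_2 = 5.2984.

Step 4 — unit eigenvector for λ_1: solve (Sigma - λ_1 I)v = 0. First row:
  (6 - 11.7016)·v_x + (-2)·v_y = 0, i.e. (-5.7016)·v_x + (-2)·v_y = 0,
  so v ∝ (b, λ_1 - a) = (-2, 5.7016); multiply by -1 so the first entry is positive: u = (2, -5.7016).
  ||u|| = √((2)² + (-5.7016)²) = √(36.5078) ≈ 6.0422,
  v_1 = u/||u|| ≈ (0.331, -0.9436) (||v_1|| = 1).

λ_1 = 11.7016,  λ_2 = 5.2984;  v_1 ≈ (0.331, -0.9436)


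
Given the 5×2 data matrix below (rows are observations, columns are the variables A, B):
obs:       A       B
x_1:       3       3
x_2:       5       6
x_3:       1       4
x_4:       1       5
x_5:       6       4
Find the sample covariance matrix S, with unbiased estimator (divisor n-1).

Step 1 — column means:
  mean(A) = (3 + 5 + 1 + 1 + 6) / 5 = 16/5 = 3.2
  mean(B) = (3 + 6 + 4 + 5 + 4) / 5 = 22/5 = 4.4

Step 2 — sample covariance S[i,j] = (1/(n-1)) · Σ_k (x_{k,i} - mean_i) · (x_{k,j} - mean_j), with n-1 = 4.
  S[A,A] = ((-0.2)·(-0.2) + (1.8)·(1.8) + (-2.2)·(-2.2) + (-2.2)·(-2.2) + (2.8)·(2.8)) / 4 = 20.8/4 = 5.2
  S[A,B] = ((-0.2)·(-1.4) + (1.8)·(1.6) + (-2.2)·(-0.4) + (-2.2)·(0.6) + (2.8)·(-0.4)) / 4 = 1.6/4 = 0.4
  S[B,B] = ((-1.4)·(-1.4) + (1.6)·(1.6) + (-0.4)·(-0.4) + (0.6)·(0.6) + (-0.4)·(-0.4)) / 4 = 5.2/4 = 1.3

S is symmetric (S[j,i] = S[i,j]). Assembling:

S = [[5.2, 0.4],
 [0.4, 1.3]]


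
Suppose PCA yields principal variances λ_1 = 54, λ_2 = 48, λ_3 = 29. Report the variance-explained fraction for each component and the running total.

Step 1 — total variance = trace(Sigma) = Σ λ_i = 54 + 48 + 29 = 131.

Step 2 — fraction explained by component i = λ_i / Σ λ:
  PC1: 54/131 = 0.4122
  PC2: 48/131 = 0.3664
  PC3: 29/131 = 0.2214

Step 3 — cumulative fraction after k components = (λ_1 + ... + λ_k) / Σ λ:
  k = 1: 54/131 = 0.4122
  k = 2: (54 + 48)/131 = 102/131 = 0.7786
  k = 3: (54 + 48 + 29)/131 = 131/131 = 1

Summary (fraction, with percent):

explained: PC1 0.4122 (41.22%), PC2 0.3664 (36.64%), PC3 0.2214 (22.14%);  cumulative: 0.4122, 0.7786, 1


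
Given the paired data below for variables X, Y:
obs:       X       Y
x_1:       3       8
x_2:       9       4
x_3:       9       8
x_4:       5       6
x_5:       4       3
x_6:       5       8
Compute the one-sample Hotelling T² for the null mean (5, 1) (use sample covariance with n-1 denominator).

Step 1 — sample mean vector:
  mean(X) = (3 + 9 + 9 + 5 + 4 + 5) / 6 = 35/6 = 5.8333
  mean(Y) = (8 + 4 + 8 + 6 + 3 + 8) / 6 = 37/6 = 6.1667
  x̄ = (5.8333, 6.1667),  deviation x̄ - mu_0 = (5.8333, 6.1667) - (5, 1) = (0.8333, 5.1667).

Step 2 — sample covariance matrix, S[i,j] = (1/(n-1)) · Σ_k (x_{k,i} - mean_i) · (x_{k,j} - mean_j), divisor n-1 = 5:
  S[X,X] = ((-2.8333)·(-2.8333) + (3.1667)·(3.1667) + (3.1667)·(3.1667) + (-0.8333)·(-0.8333) + (-1.8333)·(-1.8333) + (-0.8333)·(-0.8333)) / 5 = 32.8333/5 = 6.5667
  S[X,Y] = ((-2.8333)·(1.8333) + (3.1667)·(-2.1667) + (3.1667)·(1.8333) + (-0.8333)·(-0.1667) + (-1.8333)·(-3.1667) + (-0.8333)·(1.8333)) / 5 = -1.8333/5 = -0.3667
  S[Y,Y] = ((1.8333)·(1.8333) + (-2.1667)·(-2.1667) + (1.8333)·(1.8333) + (-0.1667)·(-0.1667) + (-3.1667)·(-3.1667) + (1.8333)·(1.8333)) / 5 = 24.8333/5 = 4.9667
  S = [[6.5667, -0.3667],
 [-0.3667, 4.9667]].

Step 3 — invert S. det(S) = 6.5667·4.9667 - (-0.3667)² = 32.48.
  S^{-1} = (1/det) · [[d, -b], [-b, a]] = [[0.1529, 0.0113],
 [0.0113, 0.2022]].

Step 4 — quadratic form (x̄ - mu_0)^T · S^{-1} · (x̄ - mu_0):
  S^{-1} · (x̄ - mu_0) = (0.1858, 1.054),
  (x̄ - mu_0)^T · [...] = (0.8333)·(0.1858) + (5.1667)·(1.054) = 5.6004.

Step 5 — scale by n: T² = 6 · 5.6004 = 33.6022.

T² ≈ 33.6022


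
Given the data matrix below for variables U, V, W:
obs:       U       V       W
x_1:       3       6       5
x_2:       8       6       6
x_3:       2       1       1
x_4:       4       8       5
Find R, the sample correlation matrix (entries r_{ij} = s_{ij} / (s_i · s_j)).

Step 1 — column means:
  mean(U) = (3 + 8 + 2 + 4) / 4 = 17/4 = 4.25
  mean(V) = (6 + 6 + 1 + 8) / 4 = 21/4 = 5.25
  mean(W) = (5 + 6 + 1 + 5) / 4 = 17/4 = 4.25

Step 2 — sample variances and covariances s[i,j] = (1/(n-1)) · Σ_k (x_{k,i} - mean_i) · (x_{k,j} - mean_j), with n-1 = 3:
  s[U,U] = ((-1.25)·(-1.25) + (3.75)·(3.75) + (-2.25)·(-2.25) + (-0.25)·(-0.25)) / 3 = 20.75/3 = 6.9167
  s[U,V] = ((-1.25)·(0.75) + (3.75)·(0.75) + (-2.25)·(-4.25) + (-0.25)·(2.75)) / 3 = 10.75/3 = 3.5833
  s[U,W] = ((-1.25)·(0.75) + (3.75)·(1.75) + (-2.25)·(-3.25) + (-0.25)·(0.75)) / 3 = 12.75/3 = 4.25
  s[V,V] = ((0.75)·(0.75) + (0.75)·(0.75) + (-4.25)·(-4.25) + (2.75)·(2.75)) / 3 = 26.75/3 = 8.9167
  s[V,W] = ((0.75)·(0.75) + (0.75)·(1.75) + (-4.25)·(-3.25) + (2.75)·(0.75)) / 3 = 17.75/3 = 5.9167
  s[W,W] = ((0.75)·(0.75) + (1.75)·(1.75) + (-3.25)·(-3.25) + (0.75)·(0.75)) / 3 = 14.75/3 = 4.9167
  Sample standard deviations s_i = √(s[i,i]):
  s(U) = √(6.9167) = 2.63
  s(V) = √(8.9167) = 2.9861
  s(W) = √(4.9167) = 2.2174

Step 3 — r_{ij} = s_{ij} / (s_i · s_j):
  r[U,U] = 1 (diagonal).
  r[U,V] = 3.5833 / (2.63 · 2.9861) = 3.5833 / 7.8533 = 0.4563
  r[U,W] = 4.25 / (2.63 · 2.2174) = 4.25 / 5.8315 = 0.7288
  r[V,V] = 1 (diagonal).
  r[V,W] = 5.9167 / (2.9861 · 2.2174) = 5.9167 / 6.6212 = 0.8936
  r[W,W] = 1 (diagonal).

R is symmetric with unit diagonal. Assembling:

R = [[1, 0.4563, 0.7288],
 [0.4563, 1, 0.8936],
 [0.7288, 0.8936, 1]]


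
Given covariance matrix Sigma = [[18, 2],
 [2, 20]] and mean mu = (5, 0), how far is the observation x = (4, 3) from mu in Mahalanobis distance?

Step 1 — centre the observation: (x - mu) = (-1, 3).

Step 2 — invert Sigma. det(Sigma) = 18·20 - (2)² = 356.
  Sigma^{-1} = (1/det) · [[d, -b], [-b, a]] = [[0.0562, -0.0056],
 [-0.0056, 0.0506]].

Step 3 — form the quadratic (x - mu)^T · Sigma^{-1} · (x - mu):
  Sigma^{-1} · (x - mu) = (-0.073, 0.1573).
  (x - mu)^T · [Sigma^{-1} · (x - mu)] = (-1)·(-0.073) + (3)·(0.1573) = 0.5449.

Step 4 — take square root: d = √(0.5449) ≈ 0.7382.

d(x, mu) = √(0.5449) ≈ 0.7382


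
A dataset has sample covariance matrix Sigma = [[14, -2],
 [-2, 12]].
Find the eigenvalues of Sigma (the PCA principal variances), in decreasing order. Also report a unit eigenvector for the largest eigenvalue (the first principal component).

Step 1 — characteristic polynomial of 2×2 Sigma:
  det(Sigma - λI) = λ² - trace · λ + det = 0.
  trace = 14 + 12 = 26, det = 14·12 - (-2)² = 164.
Step 2 — discriminant:
  Δ = trace² - 4·det = 676 - 656 = 20.
Step 3 — eigenvalues:
  λ = (trace ± √Δ)/2 = (26 ± 4.4721)/2,
  λ_1 = 15.2361,  λ_2 = 10.7639.

Step 4 — unit eigenvector for λ_1: solve (Sigma - λ_1 I)v = 0. First row:
  (14 - 15.2361)·v_x + (-2)·v_y = 0, i.e. (-1.2361)·v_x + (-2)·v_y = 0,
  so v ∝ (b, λ_1 - a) = (-2, 1.2361); multiply by -1 so the first entry is positive: u = (2, -1.2361).
  ||u|| = √((2)² + (-1.2361)²) = √(5.5279) ≈ 2.3511,
  v_1 = u/||u|| ≈ (0.8507, -0.5257) (||v_1|| = 1).

λ_1 = 15.2361,  λ_2 = 10.7639;  v_1 ≈ (0.8507, -0.5257)


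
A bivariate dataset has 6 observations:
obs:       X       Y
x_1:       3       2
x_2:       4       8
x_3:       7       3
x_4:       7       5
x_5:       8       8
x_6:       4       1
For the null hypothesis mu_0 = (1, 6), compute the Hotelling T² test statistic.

Step 1 — sample mean vector:
  mean(X) = (3 + 4 + 7 + 7 + 8 + 4) / 6 = 33/6 = 5.5
  mean(Y) = (2 + 8 + 3 + 5 + 8 + 1) / 6 = 27/6 = 4.5
  x̄ = (5.5, 4.5),  deviation x̄ - mu_0 = (5.5, 4.5) - (1, 6) = (4.5, -1.5).

Step 2 — sample covariance matrix, S[i,j] = (1/(n-1)) · Σ_k (x_{k,i} - mean_i) · (x_{k,j} - mean_j), divisor n-1 = 5:
  S[X,X] = ((-2.5)·(-2.5) + (-1.5)·(-1.5) + (1.5)·(1.5) + (1.5)·(1.5) + (2.5)·(2.5) + (-1.5)·(-1.5)) / 5 = 21.5/5 = 4.3
  S[X,Y] = ((-2.5)·(-2.5) + (-1.5)·(3.5) + (1.5)·(-1.5) + (1.5)·(0.5) + (2.5)·(3.5) + (-1.5)·(-3.5)) / 5 = 13.5/5 = 2.7
  S[Y,Y] = ((-2.5)·(-2.5) + (3.5)·(3.5) + (-1.5)·(-1.5) + (0.5)·(0.5) + (3.5)·(3.5) + (-3.5)·(-3.5)) / 5 = 45.5/5 = 9.1
  S = [[4.3, 2.7],
 [2.7, 9.1]].

Step 3 — invert S. det(S) = 4.3·9.1 - (2.7)² = 31.84.
  S^{-1} = (1/det) · [[d, -b], [-b, a]] = [[0.2858, -0.0848],
 [-0.0848, 0.1351]].

Step 4 — quadratic form (x̄ - mu_0)^T · S^{-1} · (x̄ - mu_0):
  S^{-1} · (x̄ - mu_0) = (1.4133, -0.5842),
  (x̄ - mu_0)^T · [...] = (4.5)·(1.4133) + (-1.5)·(-0.5842) = 7.2362.

Step 5 — scale by n: T² = 6 · 7.2362 = 43.4171.

T² ≈ 43.4171


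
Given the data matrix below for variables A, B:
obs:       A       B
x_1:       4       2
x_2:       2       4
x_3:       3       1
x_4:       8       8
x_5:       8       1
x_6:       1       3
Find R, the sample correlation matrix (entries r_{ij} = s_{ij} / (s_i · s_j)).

Step 1 — column means:
  mean(A) = (4 + 2 + 3 + 8 + 8 + 1) / 6 = 26/6 = 4.3333
  mean(B) = (2 + 4 + 1 + 8 + 1 + 3) / 6 = 19/6 = 3.1667

Step 2 — sample variances and covariances s[i,j] = (1/(n-1)) · Σ_k (x_{k,i} - mean_i) · (x_{k,j} - mean_j), with n-1 = 5:
  s[A,A] = ((-0.3333)·(-0.3333) + (-2.3333)·(-2.3333) + (-1.3333)·(-1.3333) + (3.6667)·(3.6667) + (3.6667)·(3.6667) + (-3.3333)·(-3.3333)) / 5 = 45.3333/5 = 9.0667
  s[A,B] = ((-0.3333)·(-1.1667) + (-2.3333)·(0.8333) + (-1.3333)·(-2.1667) + (3.6667)·(4.8333) + (3.6667)·(-2.1667) + (-3.3333)·(-0.1667)) / 5 = 11.6667/5 = 2.3333
  s[B,B] = ((-1.1667)·(-1.1667) + (0.8333)·(0.8333) + (-2.1667)·(-2.1667) + (4.8333)·(4.8333) + (-2.1667)·(-2.1667) + (-0.1667)·(-0.1667)) / 5 = 34.8333/5 = 6.9667
  Sample standard deviations s_i = √(s[i,i]):
  s(A) = √(9.0667) = 3.0111
  s(B) = √(6.9667) = 2.6394

Step 3 — r_{ij} = s_{ij} / (s_i · s_j):
  r[A,A] = 1 (diagonal).
  r[A,B] = 2.3333 / (3.0111 · 2.6394) = 2.3333 / 7.9476 = 0.2936
  r[B,B] = 1 (diagonal).

R is symmetric with unit diagonal. Assembling:

R = [[1, 0.2936],
 [0.2936, 1]]


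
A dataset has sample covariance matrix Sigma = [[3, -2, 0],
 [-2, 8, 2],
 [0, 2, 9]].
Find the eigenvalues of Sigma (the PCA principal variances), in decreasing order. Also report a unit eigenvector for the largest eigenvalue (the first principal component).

Step 1 — characteristic polynomial p(λ) = det(λI - Sigma) = λ³ - tr·λ² + c_1·λ - det, where tr = trace, c_1 = sum of the principal 2×2 minors, det = det(Sigma):
  tr = 3 + 8 + 9 = 20,
  c_1 = (3·8 - (-2)²) + (3·9 - (0)²) + (8·9 - (2)²) = 20 + 27 + 68 = 115,
  det = 3·(8·9 - (2)²) - (-2)·((-2)·9 - (2)·(0)) + (0)·((-2)·(2) - 8·(0)) = 3·(68) - (-2)·(-18) + (0)·(-4) = 168.
  So p(λ) = λ³ - 20λ² + 115λ - 168.
Step 2 — look for an integer root (rational root theorem: any rational root is an integer divisor of 168). Testing λ = 7:
  p(7) = 343 - 980 + 805 - 168 = 0  ✓
  Dividing out (λ - 7): p(λ) = (λ - 7)(λ² - 13λ + 24).
Step 3 — remaining eigenvalues from the quadratic λ² - 13λ + 24 = 0:
  Δ = 13² - 4·24 = 169 - 96 = 73,  λ = (13 ± √73)/2 = (13 ± 8.544)/2 ≈ 10.772 or 2.228.
  Sorted: λ_1 = 10.772,  λ_2 = 7,  λ_3 = 2.228  (check: sum = 20 = tr ✓).

Step 4 — unit eigenvector for λ_1 ≈ 10.772: v spans the null space of (Sigma - λ_1 I), whose rows are
  r_1 = (-7.772, -2, 0),  r_2 = (-2, -2.772, 2),  r_3 = (0, 2, -1.772).
  v is orthogonal to every row, so take v ∝ r_1 × r_2 = ((-2)·(2) - (0)·(-2.772), (0)·(-2) - (-7.772)·(2), (-7.772)·(-2.772) - (-2)·(-2)) ≈ (-4, 15.544, 17.544).
  Rescale (multiply by -1 so the first nonzero entry is positive): u = (4, -15.544, -17.544).
  ||u|| = √((4)² + (-15.544)² + (-17.544)²) = √(565.4081) ≈ 23.7783,  v_1 = u/||u|| ≈ (0.1682, -0.6537, -0.7378) (||v_1|| = 1).

λ_1 = 10.772,  λ_2 = 7,  λ_3 = 2.228;  v_1 ≈ (0.1682, -0.6537, -0.7378)


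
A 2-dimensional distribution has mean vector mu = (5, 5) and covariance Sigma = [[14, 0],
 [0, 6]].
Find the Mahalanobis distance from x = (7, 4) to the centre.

Step 1 — centre the observation: (x - mu) = (2, -1).

Step 2 — invert Sigma. det(Sigma) = 14·6 - (0)² = 84.
  Sigma^{-1} = (1/det) · [[d, -b], [-b, a]] = [[0.0714, 0],
 [0, 0.1667]].

Step 3 — form the quadratic (x - mu)^T · Sigma^{-1} · (x - mu):
  Sigma^{-1} · (x - mu) = (0.1429, -0.1667).
  (x - mu)^T · [Sigma^{-1} · (x - mu)] = (2)·(0.1429) + (-1)·(-0.1667) = 0.4524.

Step 4 — take square root: d = √(0.4524) ≈ 0.6726.

d(x, mu) = √(0.4524) ≈ 0.6726


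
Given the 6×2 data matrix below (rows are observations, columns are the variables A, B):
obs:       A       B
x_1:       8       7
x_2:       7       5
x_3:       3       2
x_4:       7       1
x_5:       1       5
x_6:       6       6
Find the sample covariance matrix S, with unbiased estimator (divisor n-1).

Step 1 — column means:
  mean(A) = (8 + 7 + 3 + 7 + 1 + 6) / 6 = 32/6 = 5.3333
  mean(B) = (7 + 5 + 2 + 1 + 5 + 6) / 6 = 26/6 = 4.3333

Step 2 — sample covariance S[i,j] = (1/(n-1)) · Σ_k (x_{k,i} - mean_i) · (x_{k,j} - mean_j), with n-1 = 5.
  S[A,A] = ((2.6667)·(2.6667) + (1.6667)·(1.6667) + (-2.3333)·(-2.3333) + (1.6667)·(1.6667) + (-4.3333)·(-4.3333) + (0.6667)·(0.6667)) / 5 = 37.3333/5 = 7.4667
  S[A,B] = ((2.6667)·(2.6667) + (1.6667)·(0.6667) + (-2.3333)·(-2.3333) + (1.6667)·(-3.3333) + (-4.3333)·(0.6667) + (0.6667)·(1.6667)) / 5 = 6.3333/5 = 1.2667
  S[B,B] = ((2.6667)·(2.6667) + (0.6667)·(0.6667) + (-2.3333)·(-2.3333) + (-3.3333)·(-3.3333) + (0.6667)·(0.6667) + (1.6667)·(1.6667)) / 5 = 27.3333/5 = 5.4667

S is symmetric (S[j,i] = S[i,j]). Assembling:

S = [[7.4667, 1.2667],
 [1.2667, 5.4667]]


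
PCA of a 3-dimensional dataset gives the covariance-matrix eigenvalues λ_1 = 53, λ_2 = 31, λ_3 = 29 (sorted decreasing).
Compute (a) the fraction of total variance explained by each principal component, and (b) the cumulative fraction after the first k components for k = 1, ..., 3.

Step 1 — total variance = trace(Sigma) = Σ λ_i = 53 + 31 + 29 = 113.

Step 2 — fraction explained by component i = λ_i / Σ λ:
  PC1: 53/113 = 0.469
  PC2: 31/113 = 0.2743
  PC3: 29/113 = 0.2566

Step 3 — cumulative fraction after k components = (λ_1 + ... + λ_k) / Σ λ:
  k = 1: 53/113 = 0.469
  k = 2: (53 + 31)/113 = 84/113 = 0.7434
  k = 3: (53 + 31 + 29)/113 = 113/113 = 1

Summary (fraction, with percent):

explained: PC1 0.469 (46.9%), PC2 0.2743 (27.43%), PC3 0.2566 (25.66%);  cumulative: 0.469, 0.7434, 1


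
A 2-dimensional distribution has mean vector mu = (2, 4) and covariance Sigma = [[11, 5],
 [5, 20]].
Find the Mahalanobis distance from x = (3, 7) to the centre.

Step 1 — centre the observation: (x - mu) = (1, 3).

Step 2 — invert Sigma. det(Sigma) = 11·20 - (5)² = 195.
  Sigma^{-1} = (1/det) · [[d, -b], [-b, a]] = [[0.1026, -0.0256],
 [-0.0256, 0.0564]].

Step 3 — form the quadratic (x - mu)^T · Sigma^{-1} · (x - mu):
  Sigma^{-1} · (x - mu) = (0.0256, 0.1436).
  (x - mu)^T · [Sigma^{-1} · (x - mu)] = (1)·(0.0256) + (3)·(0.1436) = 0.4564.

Step 4 — take square root: d = √(0.4564) ≈ 0.6756.

d(x, mu) = √(0.4564) ≈ 0.6756


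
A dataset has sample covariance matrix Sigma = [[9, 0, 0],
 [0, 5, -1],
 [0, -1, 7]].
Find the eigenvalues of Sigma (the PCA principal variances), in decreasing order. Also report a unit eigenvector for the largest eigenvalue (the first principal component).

Step 1 — characteristic polynomial p(λ) = det(λI - Sigma) = λ³ - tr·λ² + c_1·λ - det, where tr = trace, c_1 = sum of the principal 2×2 minors, det = det(Sigma):
  tr = 9 + 5 + 7 = 21,
  c_1 = (9·5 - (0)²) + (9·7 - (0)²) + (5·7 - (-1)²) = 45 + 63 + 34 = 142,
  det = 9·(5·7 - (-1)²) - (0)·((0)·7 - (-1)·(0)) + (0)·((0)·(-1) - 5·(0)) = 9·(34) - (0)·(0) + (0)·(0) = 306.
  So p(λ) = λ³ - 21λ² + 142λ - 306.
Step 2 — look for an integer root (rational root theorem: any rational root is an integer divisor of 306). Testing λ = 9:
  p(9) = 729 - 1701 + 1278 - 306 = 0  ✓
  Dividing out (λ - 9): p(λ) = (λ - 9)(λ² - 12λ + 34).
Step 3 — remaining eigenvalues from the quadratic λ² - 12λ + 34 = 0:
  Δ = 12² - 4·34 = 144 - 136 = 8,  λ = (12 ± √8)/2 = (12 ± 2.8284)/2 ≈ 7.4142 or 4.5858.
  Sorted: λ_1 = 9,  λ_2 = 7.4142,  λ_3 = 4.5858  (check: sum = 21 = tr ✓).

Step 4 — unit eigenvector for λ_1 = 9: v spans the null space of (Sigma - λ_1 I), whose rows are
  r_1 = (0, 0, 0),  r_2 = (0, -4, -1),  r_3 = (0, -1, -2).
  v is orthogonal to every row, so take v ∝ r_2 × r_3 = ((-4)·(-2) - (-1)·(-1), (-1)·(0) - (0)·(-2), (0)·(-1) - (-4)·(0)) = (7, 0, 0).
  Rescale (divide by 7): u = (1, 0, 0).
  ||u|| = √((1)² + (0)² + (0)²) = √(1) = 1,  v_1 = u/||u|| ≈ (1, 0, 0) (||v_1|| = 1).

λ_1 = 9,  λ_2 = 7.4142,  λ_3 = 4.5858;  v_1 ≈ (1, 0, 0)


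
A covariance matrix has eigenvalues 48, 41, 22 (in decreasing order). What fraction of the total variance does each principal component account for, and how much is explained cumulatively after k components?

Step 1 — total variance = trace(Sigma) = Σ λ_i = 48 + 41 + 22 = 111.

Step 2 — fraction explained by component i = λ_i / Σ λ:
  PC1: 48/111 = 0.4324
  PC2: 41/111 = 0.3694
  PC3: 22/111 = 0.1982

Step 3 — cumulative fraction after k components = (λ_1 + ... + λ_k) / Σ λ:
  k = 1: 48/111 = 0.4324
  k = 2: (48 + 41)/111 = 89/111 = 0.8018
  k = 3: (48 + 41 + 22)/111 = 111/111 = 1

Summary (fraction, with percent):

explained: PC1 0.4324 (43.24%), PC2 0.3694 (36.94%), PC3 0.1982 (19.82%);  cumulative: 0.4324, 0.8018, 1


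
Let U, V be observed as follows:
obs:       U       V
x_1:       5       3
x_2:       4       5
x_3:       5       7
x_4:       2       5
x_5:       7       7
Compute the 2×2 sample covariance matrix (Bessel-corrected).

Step 1 — column means:
  mean(U) = (5 + 4 + 5 + 2 + 7) / 5 = 23/5 = 4.6
  mean(V) = (3 + 5 + 7 + 5 + 7) / 5 = 27/5 = 5.4

Step 2 — sample covariance S[i,j] = (1/(n-1)) · Σ_k (x_{k,i} - mean_i) · (x_{k,j} - mean_j), with n-1 = 4.
  S[U,U] = ((0.4)·(0.4) + (-0.6)·(-0.6) + (0.4)·(0.4) + (-2.6)·(-2.6) + (2.4)·(2.4)) / 4 = 13.2/4 = 3.3
  S[U,V] = ((0.4)·(-2.4) + (-0.6)·(-0.4) + (0.4)·(1.6) + (-2.6)·(-0.4) + (2.4)·(1.6)) / 4 = 4.8/4 = 1.2
  S[V,V] = ((-2.4)·(-2.4) + (-0.4)·(-0.4) + (1.6)·(1.6) + (-0.4)·(-0.4) + (1.6)·(1.6)) / 4 = 11.2/4 = 2.8

S is symmetric (S[j,i] = S[i,j]). Assembling:

S = [[3.3, 1.2],
 [1.2, 2.8]]


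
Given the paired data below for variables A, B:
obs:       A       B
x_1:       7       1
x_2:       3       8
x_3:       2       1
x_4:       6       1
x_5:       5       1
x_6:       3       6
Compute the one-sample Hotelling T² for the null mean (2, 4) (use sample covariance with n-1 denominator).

Step 1 — sample mean vector:
  mean(A) = (7 + 3 + 2 + 6 + 5 + 3) / 6 = 26/6 = 4.3333
  mean(B) = (1 + 8 + 1 + 1 + 1 + 6) / 6 = 18/6 = 3
  x̄ = (4.3333, 3),  deviation x̄ - mu_0 = (4.3333, 3) - (2, 4) = (2.3333, -1).

Step 2 — sample covariance matrix, S[i,j] = (1/(n-1)) · Σ_k (x_{k,i} - mean_i) · (x_{k,j} - mean_j), divisor n-1 = 5:
  S[A,A] = ((2.6667)·(2.6667) + (-1.3333)·(-1.3333) + (-2.3333)·(-2.3333) + (1.6667)·(1.6667) + (0.6667)·(0.6667) + (-1.3333)·(-1.3333)) / 5 = 19.3333/5 = 3.8667
  S[A,B] = ((2.6667)·(-2) + (-1.3333)·(5) + (-2.3333)·(-2) + (1.6667)·(-2) + (0.6667)·(-2) + (-1.3333)·(3)) / 5 = -16/5 = -3.2
  S[B,B] = ((-2)·(-2) + (5)·(5) + (-2)·(-2) + (-2)·(-2) + (-2)·(-2) + (3)·(3)) / 5 = 50/5 = 10
  S = [[3.8667, -3.2],
 [-3.2, 10]].

Step 3 — invert S. det(S) = 3.8667·10 - (-3.2)² = 28.4267.
  S^{-1} = (1/det) · [[d, -b], [-b, a]] = [[0.3518, 0.1126],
 [0.1126, 0.136]].

Step 4 — quadratic form (x̄ - mu_0)^T · S^{-1} · (x̄ - mu_0):
  S^{-1} · (x̄ - mu_0) = (0.7083, 0.1266),
  (x̄ - mu_0)^T · [...] = (2.3333)·(0.7083) + (-1)·(0.1266) = 1.526.

Step 5 — scale by n: T² = 6 · 1.526 = 9.1557.

T² ≈ 9.1557


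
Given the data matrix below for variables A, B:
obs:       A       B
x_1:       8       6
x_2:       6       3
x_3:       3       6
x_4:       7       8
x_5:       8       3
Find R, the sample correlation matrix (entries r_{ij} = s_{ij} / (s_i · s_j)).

Step 1 — column means:
  mean(A) = (8 + 6 + 3 + 7 + 8) / 5 = 32/5 = 6.4
  mean(B) = (6 + 3 + 6 + 8 + 3) / 5 = 26/5 = 5.2

Step 2 — sample variances and covariances s[i,j] = (1/(n-1)) · Σ_k (x_{k,i} - mean_i) · (x_{k,j} - mean_j), with n-1 = 4:
  s[A,A] = ((1.6)·(1.6) + (-0.4)·(-0.4) + (-3.4)·(-3.4) + (0.6)·(0.6) + (1.6)·(1.6)) / 4 = 17.2/4 = 4.3
  s[A,B] = ((1.6)·(0.8) + (-0.4)·(-2.2) + (-3.4)·(0.8) + (0.6)·(2.8) + (1.6)·(-2.2)) / 4 = -2.4/4 = -0.6
  s[B,B] = ((0.8)·(0.8) + (-2.2)·(-2.2) + (0.8)·(0.8) + (2.8)·(2.8) + (-2.2)·(-2.2)) / 4 = 18.8/4 = 4.7
  Sample standard deviations s_i = √(s[i,i]):
  s(A) = √(4.3) = 2.0736
  s(B) = √(4.7) = 2.1679

Step 3 — r_{ij} = s_{ij} / (s_i · s_j):
  r[A,A] = 1 (diagonal).
  r[A,B] = -0.6 / (2.0736 · 2.1679) = -0.6 / 4.4956 = -0.1335
  r[B,B] = 1 (diagonal).

R is symmetric with unit diagonal. Assembling:

R = [[1, -0.1335],
 [-0.1335, 1]]


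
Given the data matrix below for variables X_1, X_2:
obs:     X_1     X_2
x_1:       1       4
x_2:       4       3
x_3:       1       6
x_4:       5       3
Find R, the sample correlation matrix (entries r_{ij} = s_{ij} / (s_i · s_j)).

Step 1 — column means:
  mean(X_1) = (1 + 4 + 1 + 5) / 4 = 11/4 = 2.75
  mean(X_2) = (4 + 3 + 6 + 3) / 4 = 16/4 = 4

Step 2 — sample variances and covariances s[i,j] = (1/(n-1)) · Σ_k (x_{k,i} - mean_i) · (x_{k,j} - mean_j), with n-1 = 3:
  s[X_1,X_1] = ((-1.75)·(-1.75) + (1.25)·(1.25) + (-1.75)·(-1.75) + (2.25)·(2.25)) / 3 = 12.75/3 = 4.25
  s[X_1,X_2] = ((-1.75)·(0) + (1.25)·(-1) + (-1.75)·(2) + (2.25)·(-1)) / 3 = -7/3 = -2.3333
  s[X_2,X_2] = ((0)·(0) + (-1)·(-1) + (2)·(2) + (-1)·(-1)) / 3 = 6/3 = 2
  Sample standard deviations s_i = √(s[i,i]):
  s(X_1) = √(4.25) = 2.0616
  s(X_2) = √(2) = 1.4142

Step 3 — r_{ij} = s_{ij} / (s_i · s_j):
  r[X_1,X_1] = 1 (diagonal).
  r[X_1,X_2] = -2.3333 / (2.0616 · 1.4142) = -2.3333 / 2.9155 = -0.8003
  r[X_2,X_2] = 1 (diagonal).

R is symmetric with unit diagonal. Assembling:

R = [[1, -0.8003],
 [-0.8003, 1]]


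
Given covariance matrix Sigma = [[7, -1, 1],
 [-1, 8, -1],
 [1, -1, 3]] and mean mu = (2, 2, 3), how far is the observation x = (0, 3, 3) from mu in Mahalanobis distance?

Step 1 — centre the observation: (x - mu) = (-2, 1, 0).

Step 2 — invert Sigma (cofactor / det for 3×3, or solve directly):
  Sigma^{-1} = [[0.1513, 0.0132, -0.0461],
 [0.0132, 0.1316, 0.0395],
 [-0.0461, 0.0395, 0.3618]].

Step 3 — form the quadratic (x - mu)^T · Sigma^{-1} · (x - mu):
  Sigma^{-1} · (x - mu) = (-0.2895, 0.1053, 0.1316).
  (x - mu)^T · [Sigma^{-1} · (x - mu)] = (-2)·(-0.2895) + (1)·(0.1053) + (0)·(0.1316) = 0.6842.

Step 4 — take square root: d = √(0.6842) ≈ 0.8272.

d(x, mu) = √(0.6842) ≈ 0.8272


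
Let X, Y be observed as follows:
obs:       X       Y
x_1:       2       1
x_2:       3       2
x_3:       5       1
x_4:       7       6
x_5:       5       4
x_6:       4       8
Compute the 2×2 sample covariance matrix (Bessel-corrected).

Step 1 — column means:
  mean(X) = (2 + 3 + 5 + 7 + 5 + 4) / 6 = 26/6 = 4.3333
  mean(Y) = (1 + 2 + 1 + 6 + 4 + 8) / 6 = 22/6 = 3.6667

Step 2 — sample covariance S[i,j] = (1/(n-1)) · Σ_k (x_{k,i} - mean_i) · (x_{k,j} - mean_j), with n-1 = 5.
  S[X,X] = ((-2.3333)·(-2.3333) + (-1.3333)·(-1.3333) + (0.6667)·(0.6667) + (2.6667)·(2.6667) + (0.6667)·(0.6667) + (-0.3333)·(-0.3333)) / 5 = 15.3333/5 = 3.0667
  S[X,Y] = ((-2.3333)·(-2.6667) + (-1.3333)·(-1.6667) + (0.6667)·(-2.6667) + (2.6667)·(2.3333) + (0.6667)·(0.3333) + (-0.3333)·(4.3333)) / 5 = 11.6667/5 = 2.3333
  S[Y,Y] = ((-2.6667)·(-2.6667) + (-1.6667)·(-1.6667) + (-2.6667)·(-2.6667) + (2.3333)·(2.3333) + (0.3333)·(0.3333) + (4.3333)·(4.3333)) / 5 = 41.3333/5 = 8.2667

S is symmetric (S[j,i] = S[i,j]). Assembling:

S = [[3.0667, 2.3333],
 [2.3333, 8.2667]]


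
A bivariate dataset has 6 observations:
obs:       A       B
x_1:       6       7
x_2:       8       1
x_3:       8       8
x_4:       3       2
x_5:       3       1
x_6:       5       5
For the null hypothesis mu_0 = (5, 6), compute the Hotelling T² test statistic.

Step 1 — sample mean vector:
  mean(A) = (6 + 8 + 8 + 3 + 3 + 5) / 6 = 33/6 = 5.5
  mean(B) = (7 + 1 + 8 + 2 + 1 + 5) / 6 = 24/6 = 4
  x̄ = (5.5, 4),  deviation x̄ - mu_0 = (5.5, 4) - (5, 6) = (0.5, -2).

Step 2 — sample covariance matrix, S[i,j] = (1/(n-1)) · Σ_k (x_{k,i} - mean_i) · (x_{k,j} - mean_j), divisor n-1 = 5:
  S[A,A] = ((0.5)·(0.5) + (2.5)·(2.5) + (2.5)·(2.5) + (-2.5)·(-2.5) + (-2.5)·(-2.5) + (-0.5)·(-0.5)) / 5 = 25.5/5 = 5.1
  S[A,B] = ((0.5)·(3) + (2.5)·(-3) + (2.5)·(4) + (-2.5)·(-2) + (-2.5)·(-3) + (-0.5)·(1)) / 5 = 16/5 = 3.2
  S[B,B] = ((3)·(3) + (-3)·(-3) + (4)·(4) + (-2)·(-2) + (-3)·(-3) + (1)·(1)) / 5 = 48/5 = 9.6
  S = [[5.1, 3.2],
 [3.2, 9.6]].

Step 3 — invert S. det(S) = 5.1·9.6 - (3.2)² = 38.72.
  S^{-1} = (1/det) · [[d, -b], [-b, a]] = [[0.2479, -0.0826],
 [-0.0826, 0.1317]].

Step 4 — quadratic form (x̄ - mu_0)^T · S^{-1} · (x̄ - mu_0):
  S^{-1} · (x̄ - mu_0) = (0.2893, -0.3048),
  (x̄ - mu_0)^T · [...] = (0.5)·(0.2893) + (-2)·(-0.3048) = 0.7541.

Step 5 — scale by n: T² = 6 · 0.7541 = 4.5248.

T² ≈ 4.5248


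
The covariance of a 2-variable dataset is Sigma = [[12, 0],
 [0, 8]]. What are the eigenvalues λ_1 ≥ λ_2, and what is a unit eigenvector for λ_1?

Step 1 — characteristic polynomial of 2×2 Sigma:
  det(Sigma - λI) = λ² - trace · λ + det = 0.
  trace = 12 + 8 = 20, det = 12·8 - (0)² = 96.
Step 2 — discriminant:
  Δ = trace² - 4·det = 400 - 384 = 16.
Step 3 — eigenvalues:
  λ = (trace ± √Δ)/2 = (20 ± 4)/2,
  λ_1 = 12,  λ_2 = 8.

Step 4 — unit eigenvector for λ_1: Sigma is diagonal, so its eigenvectors are the coordinate axes. λ_1 = 12 is the diagonal entry on the first coordinate axis, hence
  v_1 = (1, 0) (||v_1|| = 1).

λ_1 = 12,  λ_2 = 8;  v_1 ≈ (1, 0)


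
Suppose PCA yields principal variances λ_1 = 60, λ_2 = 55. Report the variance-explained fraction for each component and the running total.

Step 1 — total variance = trace(Sigma) = Σ λ_i = 60 + 55 = 115.

Step 2 — fraction explained by component i = λ_i / Σ λ:
  PC1: 60/115 = 0.5217
  PC2: 55/115 = 0.4783

Step 3 — cumulative fraction after k components = (λ_1 + ... + λ_k) / Σ λ:
  k = 1: 60/115 = 0.5217
  k = 2: (60 + 55)/115 = 115/115 = 1

Summary (fraction, with percent):

explained: PC1 0.5217 (52.17%), PC2 0.4783 (47.83%);  cumulative: 0.5217, 1
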